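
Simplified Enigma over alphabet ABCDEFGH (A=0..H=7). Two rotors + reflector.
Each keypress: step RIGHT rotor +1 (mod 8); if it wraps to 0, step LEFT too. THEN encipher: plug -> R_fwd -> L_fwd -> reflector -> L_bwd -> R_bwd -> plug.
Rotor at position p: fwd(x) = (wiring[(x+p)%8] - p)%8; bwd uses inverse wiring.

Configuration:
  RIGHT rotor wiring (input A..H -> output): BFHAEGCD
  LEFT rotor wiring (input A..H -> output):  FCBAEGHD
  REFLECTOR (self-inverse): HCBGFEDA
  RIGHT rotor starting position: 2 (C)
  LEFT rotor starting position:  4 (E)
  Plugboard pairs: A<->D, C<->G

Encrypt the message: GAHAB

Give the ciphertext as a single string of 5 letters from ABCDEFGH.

Answer: EGGCF

Derivation:
Char 1 ('G'): step: R->3, L=4; G->plug->C->R->D->L->H->refl->A->L'->A->R'->E->plug->E
Char 2 ('A'): step: R->4, L=4; A->plug->D->R->H->L->E->refl->F->L'->G->R'->C->plug->G
Char 3 ('H'): step: R->5, L=4; H->plug->H->R->H->L->E->refl->F->L'->G->R'->C->plug->G
Char 4 ('A'): step: R->6, L=4; A->plug->D->R->H->L->E->refl->F->L'->G->R'->G->plug->C
Char 5 ('B'): step: R->7, L=4; B->plug->B->R->C->L->D->refl->G->L'->F->R'->F->plug->F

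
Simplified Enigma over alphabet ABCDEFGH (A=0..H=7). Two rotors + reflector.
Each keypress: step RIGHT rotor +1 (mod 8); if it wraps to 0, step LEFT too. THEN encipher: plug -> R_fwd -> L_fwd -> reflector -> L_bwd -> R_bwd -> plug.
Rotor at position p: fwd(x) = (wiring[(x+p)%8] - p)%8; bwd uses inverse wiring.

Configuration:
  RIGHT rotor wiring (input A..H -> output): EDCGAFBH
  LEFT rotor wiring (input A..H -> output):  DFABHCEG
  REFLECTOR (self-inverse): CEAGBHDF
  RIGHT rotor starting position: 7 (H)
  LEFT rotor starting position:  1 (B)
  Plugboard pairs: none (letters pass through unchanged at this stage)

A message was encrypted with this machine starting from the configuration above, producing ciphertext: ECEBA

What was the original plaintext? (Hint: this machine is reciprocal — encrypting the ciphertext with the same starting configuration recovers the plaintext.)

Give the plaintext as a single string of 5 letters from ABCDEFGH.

Char 1 ('E'): step: R->0, L->2 (L advanced); E->plug->E->R->A->L->G->refl->D->L'->H->R'->H->plug->H
Char 2 ('C'): step: R->1, L=2; C->plug->C->R->F->L->E->refl->B->L'->G->R'->G->plug->G
Char 3 ('E'): step: R->2, L=2; E->plug->E->R->H->L->D->refl->G->L'->A->R'->A->plug->A
Char 4 ('B'): step: R->3, L=2; B->plug->B->R->F->L->E->refl->B->L'->G->R'->D->plug->D
Char 5 ('A'): step: R->4, L=2; A->plug->A->R->E->L->C->refl->A->L'->D->R'->D->plug->D

Answer: HGADD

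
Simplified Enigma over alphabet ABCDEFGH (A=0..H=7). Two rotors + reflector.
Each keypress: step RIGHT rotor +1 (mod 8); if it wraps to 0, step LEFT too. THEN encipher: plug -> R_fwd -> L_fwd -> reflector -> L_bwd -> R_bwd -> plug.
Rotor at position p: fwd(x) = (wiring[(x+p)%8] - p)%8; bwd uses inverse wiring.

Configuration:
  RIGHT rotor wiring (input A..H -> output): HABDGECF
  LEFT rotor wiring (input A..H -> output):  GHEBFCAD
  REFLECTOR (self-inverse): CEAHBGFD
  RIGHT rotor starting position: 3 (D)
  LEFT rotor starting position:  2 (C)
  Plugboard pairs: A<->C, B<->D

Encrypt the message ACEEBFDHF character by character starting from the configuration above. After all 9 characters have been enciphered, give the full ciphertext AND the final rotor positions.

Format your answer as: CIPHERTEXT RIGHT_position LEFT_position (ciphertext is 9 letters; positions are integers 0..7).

Answer: GFGFDGABB 4 3

Derivation:
Char 1 ('A'): step: R->4, L=2; A->plug->C->R->G->L->E->refl->B->L'->F->R'->G->plug->G
Char 2 ('C'): step: R->5, L=2; C->plug->A->R->H->L->F->refl->G->L'->E->R'->F->plug->F
Char 3 ('E'): step: R->6, L=2; E->plug->E->R->D->L->A->refl->C->L'->A->R'->G->plug->G
Char 4 ('E'): step: R->7, L=2; E->plug->E->R->E->L->G->refl->F->L'->H->R'->F->plug->F
Char 5 ('B'): step: R->0, L->3 (L advanced); B->plug->D->R->D->L->F->refl->G->L'->A->R'->B->plug->D
Char 6 ('F'): step: R->1, L=3; F->plug->F->R->B->L->C->refl->A->L'->E->R'->G->plug->G
Char 7 ('D'): step: R->2, L=3; D->plug->B->R->B->L->C->refl->A->L'->E->R'->C->plug->A
Char 8 ('H'): step: R->3, L=3; H->plug->H->R->G->L->E->refl->B->L'->H->R'->D->plug->B
Char 9 ('F'): step: R->4, L=3; F->plug->F->R->E->L->A->refl->C->L'->B->R'->D->plug->B
Final: ciphertext=GFGFDGABB, RIGHT=4, LEFT=3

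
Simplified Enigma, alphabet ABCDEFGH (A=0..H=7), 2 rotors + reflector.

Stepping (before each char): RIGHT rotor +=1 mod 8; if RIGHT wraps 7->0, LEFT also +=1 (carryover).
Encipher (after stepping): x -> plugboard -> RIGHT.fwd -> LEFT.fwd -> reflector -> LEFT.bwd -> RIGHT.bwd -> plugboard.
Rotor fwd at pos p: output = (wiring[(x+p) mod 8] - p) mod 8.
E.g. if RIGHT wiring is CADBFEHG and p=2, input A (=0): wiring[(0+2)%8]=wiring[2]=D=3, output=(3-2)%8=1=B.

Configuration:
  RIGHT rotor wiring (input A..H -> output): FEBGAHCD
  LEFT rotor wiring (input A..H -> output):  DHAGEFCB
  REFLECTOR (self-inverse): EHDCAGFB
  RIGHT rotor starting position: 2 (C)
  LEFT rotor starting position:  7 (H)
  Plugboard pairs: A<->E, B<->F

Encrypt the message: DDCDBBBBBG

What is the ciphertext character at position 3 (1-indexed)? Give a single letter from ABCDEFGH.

Char 1 ('D'): step: R->3, L=7; D->plug->D->R->H->L->D->refl->C->L'->A->R'->E->plug->A
Char 2 ('D'): step: R->4, L=7; D->plug->D->R->H->L->D->refl->C->L'->A->R'->F->plug->B
Char 3 ('C'): step: R->5, L=7; C->plug->C->R->G->L->G->refl->F->L'->F->R'->B->plug->F

F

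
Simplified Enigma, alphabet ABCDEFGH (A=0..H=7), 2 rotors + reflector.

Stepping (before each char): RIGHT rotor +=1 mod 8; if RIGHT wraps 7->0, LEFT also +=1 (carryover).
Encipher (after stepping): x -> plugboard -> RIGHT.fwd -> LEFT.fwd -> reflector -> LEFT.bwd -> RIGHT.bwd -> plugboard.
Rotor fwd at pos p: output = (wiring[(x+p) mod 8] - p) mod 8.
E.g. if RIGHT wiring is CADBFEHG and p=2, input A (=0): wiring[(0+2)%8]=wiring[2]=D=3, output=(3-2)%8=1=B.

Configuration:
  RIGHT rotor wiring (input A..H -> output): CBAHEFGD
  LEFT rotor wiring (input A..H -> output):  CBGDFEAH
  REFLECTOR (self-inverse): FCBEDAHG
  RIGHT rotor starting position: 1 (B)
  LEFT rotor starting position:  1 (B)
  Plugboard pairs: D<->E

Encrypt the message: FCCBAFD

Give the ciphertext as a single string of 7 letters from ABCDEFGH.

Answer: GFEAFGE

Derivation:
Char 1 ('F'): step: R->2, L=1; F->plug->F->R->B->L->F->refl->A->L'->A->R'->G->plug->G
Char 2 ('C'): step: R->3, L=1; C->plug->C->R->C->L->C->refl->B->L'->H->R'->F->plug->F
Char 3 ('C'): step: R->4, L=1; C->plug->C->R->C->L->C->refl->B->L'->H->R'->D->plug->E
Char 4 ('B'): step: R->5, L=1; B->plug->B->R->B->L->F->refl->A->L'->A->R'->A->plug->A
Char 5 ('A'): step: R->6, L=1; A->plug->A->R->A->L->A->refl->F->L'->B->R'->F->plug->F
Char 6 ('F'): step: R->7, L=1; F->plug->F->R->F->L->H->refl->G->L'->G->R'->G->plug->G
Char 7 ('D'): step: R->0, L->2 (L advanced); D->plug->E->R->E->L->G->refl->H->L'->H->R'->D->plug->E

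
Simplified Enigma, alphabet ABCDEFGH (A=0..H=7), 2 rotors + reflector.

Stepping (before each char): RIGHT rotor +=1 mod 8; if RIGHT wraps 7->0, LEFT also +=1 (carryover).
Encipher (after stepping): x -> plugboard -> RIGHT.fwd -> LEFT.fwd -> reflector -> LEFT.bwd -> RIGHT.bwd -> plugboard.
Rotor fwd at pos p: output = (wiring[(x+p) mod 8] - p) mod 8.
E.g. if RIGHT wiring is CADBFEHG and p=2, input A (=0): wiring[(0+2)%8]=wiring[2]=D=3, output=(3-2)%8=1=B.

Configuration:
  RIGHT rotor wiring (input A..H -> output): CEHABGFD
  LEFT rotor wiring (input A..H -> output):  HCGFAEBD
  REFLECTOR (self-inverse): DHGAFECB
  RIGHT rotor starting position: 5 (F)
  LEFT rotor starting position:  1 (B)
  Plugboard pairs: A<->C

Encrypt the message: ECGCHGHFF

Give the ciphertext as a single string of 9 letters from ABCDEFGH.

Char 1 ('E'): step: R->6, L=1; E->plug->E->R->B->L->F->refl->E->L'->C->R'->F->plug->F
Char 2 ('C'): step: R->7, L=1; C->plug->A->R->E->L->D->refl->A->L'->F->R'->C->plug->A
Char 3 ('G'): step: R->0, L->2 (L advanced); G->plug->G->R->F->L->B->refl->H->L'->E->R'->B->plug->B
Char 4 ('C'): step: R->1, L=2; C->plug->A->R->D->L->C->refl->G->L'->C->R'->G->plug->G
Char 5 ('H'): step: R->2, L=2; H->plug->H->R->C->L->G->refl->C->L'->D->R'->E->plug->E
Char 6 ('G'): step: R->3, L=2; G->plug->G->R->B->L->D->refl->A->L'->H->R'->F->plug->F
Char 7 ('H'): step: R->4, L=2; H->plug->H->R->E->L->H->refl->B->L'->F->R'->A->plug->C
Char 8 ('F'): step: R->5, L=2; F->plug->F->R->C->L->G->refl->C->L'->D->R'->G->plug->G
Char 9 ('F'): step: R->6, L=2; F->plug->F->R->C->L->G->refl->C->L'->D->R'->G->plug->G

Answer: FABGEFCGG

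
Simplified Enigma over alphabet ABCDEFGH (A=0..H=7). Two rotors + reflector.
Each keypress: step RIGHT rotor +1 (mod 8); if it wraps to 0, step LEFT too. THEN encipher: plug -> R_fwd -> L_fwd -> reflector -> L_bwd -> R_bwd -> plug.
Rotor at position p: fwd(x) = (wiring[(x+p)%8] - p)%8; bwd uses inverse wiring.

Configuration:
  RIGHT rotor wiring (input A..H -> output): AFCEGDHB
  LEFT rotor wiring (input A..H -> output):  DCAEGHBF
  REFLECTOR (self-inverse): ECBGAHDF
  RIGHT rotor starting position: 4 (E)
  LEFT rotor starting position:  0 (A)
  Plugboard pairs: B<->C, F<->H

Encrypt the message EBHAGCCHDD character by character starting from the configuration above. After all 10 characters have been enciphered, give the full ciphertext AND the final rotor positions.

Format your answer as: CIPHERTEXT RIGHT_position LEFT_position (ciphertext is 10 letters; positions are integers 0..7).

Char 1 ('E'): step: R->5, L=0; E->plug->E->R->A->L->D->refl->G->L'->E->R'->C->plug->B
Char 2 ('B'): step: R->6, L=0; B->plug->C->R->C->L->A->refl->E->L'->D->R'->B->plug->C
Char 3 ('H'): step: R->7, L=0; H->plug->F->R->H->L->F->refl->H->L'->F->R'->E->plug->E
Char 4 ('A'): step: R->0, L->1 (L advanced); A->plug->A->R->A->L->B->refl->C->L'->H->R'->G->plug->G
Char 5 ('G'): step: R->1, L=1; G->plug->G->R->A->L->B->refl->C->L'->H->R'->H->plug->F
Char 6 ('C'): step: R->2, L=1; C->plug->B->R->C->L->D->refl->G->L'->E->R'->C->plug->B
Char 7 ('C'): step: R->3, L=1; C->plug->B->R->D->L->F->refl->H->L'->B->R'->A->plug->A
Char 8 ('H'): step: R->4, L=1; H->plug->F->R->B->L->H->refl->F->L'->D->R'->C->plug->B
Char 9 ('D'): step: R->5, L=1; D->plug->D->R->D->L->F->refl->H->L'->B->R'->H->plug->F
Char 10 ('D'): step: R->6, L=1; D->plug->D->R->H->L->C->refl->B->L'->A->R'->G->plug->G
Final: ciphertext=BCEGFBABFG, RIGHT=6, LEFT=1

Answer: BCEGFBABFG 6 1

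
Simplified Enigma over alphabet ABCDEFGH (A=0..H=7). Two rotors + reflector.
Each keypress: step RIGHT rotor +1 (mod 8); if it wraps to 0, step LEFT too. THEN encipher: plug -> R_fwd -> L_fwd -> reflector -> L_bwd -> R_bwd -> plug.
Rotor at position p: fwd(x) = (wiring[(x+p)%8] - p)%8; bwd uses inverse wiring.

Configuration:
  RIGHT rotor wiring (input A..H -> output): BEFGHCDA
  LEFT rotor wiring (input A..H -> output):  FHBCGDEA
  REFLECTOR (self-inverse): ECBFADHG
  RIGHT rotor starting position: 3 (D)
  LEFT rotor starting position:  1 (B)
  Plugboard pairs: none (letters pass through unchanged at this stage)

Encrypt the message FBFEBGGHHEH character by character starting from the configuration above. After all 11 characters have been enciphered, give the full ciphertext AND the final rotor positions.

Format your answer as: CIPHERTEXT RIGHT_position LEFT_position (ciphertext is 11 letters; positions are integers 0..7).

Char 1 ('F'): step: R->4, L=1; F->plug->F->R->A->L->G->refl->H->L'->G->R'->B->plug->B
Char 2 ('B'): step: R->5, L=1; B->plug->B->R->G->L->H->refl->G->L'->A->R'->F->plug->F
Char 3 ('F'): step: R->6, L=1; F->plug->F->R->A->L->G->refl->H->L'->G->R'->D->plug->D
Char 4 ('E'): step: R->7, L=1; E->plug->E->R->H->L->E->refl->A->L'->B->R'->A->plug->A
Char 5 ('B'): step: R->0, L->2 (L advanced); B->plug->B->R->E->L->C->refl->B->L'->D->R'->G->plug->G
Char 6 ('G'): step: R->1, L=2; G->plug->G->R->H->L->F->refl->D->L'->G->R'->D->plug->D
Char 7 ('G'): step: R->2, L=2; G->plug->G->R->H->L->F->refl->D->L'->G->R'->F->plug->F
Char 8 ('H'): step: R->3, L=2; H->plug->H->R->C->L->E->refl->A->L'->B->R'->G->plug->G
Char 9 ('H'): step: R->4, L=2; H->plug->H->R->C->L->E->refl->A->L'->B->R'->G->plug->G
Char 10 ('E'): step: R->5, L=2; E->plug->E->R->H->L->F->refl->D->L'->G->R'->B->plug->B
Char 11 ('H'): step: R->6, L=2; H->plug->H->R->E->L->C->refl->B->L'->D->R'->C->plug->C
Final: ciphertext=BFDAGDFGGBC, RIGHT=6, LEFT=2

Answer: BFDAGDFGGBC 6 2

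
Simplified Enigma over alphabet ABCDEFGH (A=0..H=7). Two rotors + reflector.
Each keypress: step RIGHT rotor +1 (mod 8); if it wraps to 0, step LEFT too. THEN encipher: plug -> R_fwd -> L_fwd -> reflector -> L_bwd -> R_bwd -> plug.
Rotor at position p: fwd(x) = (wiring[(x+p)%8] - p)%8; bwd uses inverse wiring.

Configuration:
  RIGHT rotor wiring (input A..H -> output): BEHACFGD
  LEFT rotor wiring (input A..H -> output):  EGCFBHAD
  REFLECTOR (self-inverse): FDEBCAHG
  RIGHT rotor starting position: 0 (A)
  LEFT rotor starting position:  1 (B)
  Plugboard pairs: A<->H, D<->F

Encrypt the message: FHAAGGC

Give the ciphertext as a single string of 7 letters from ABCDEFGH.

Char 1 ('F'): step: R->1, L=1; F->plug->D->R->B->L->B->refl->D->L'->H->R'->C->plug->C
Char 2 ('H'): step: R->2, L=1; H->plug->A->R->F->L->H->refl->G->L'->E->R'->E->plug->E
Char 3 ('A'): step: R->3, L=1; A->plug->H->R->E->L->G->refl->H->L'->F->R'->A->plug->H
Char 4 ('A'): step: R->4, L=1; A->plug->H->R->E->L->G->refl->H->L'->F->R'->E->plug->E
Char 5 ('G'): step: R->5, L=1; G->plug->G->R->D->L->A->refl->F->L'->A->R'->A->plug->H
Char 6 ('G'): step: R->6, L=1; G->plug->G->R->E->L->G->refl->H->L'->F->R'->B->plug->B
Char 7 ('C'): step: R->7, L=1; C->plug->C->R->F->L->H->refl->G->L'->E->R'->A->plug->H

Answer: CEHEHBH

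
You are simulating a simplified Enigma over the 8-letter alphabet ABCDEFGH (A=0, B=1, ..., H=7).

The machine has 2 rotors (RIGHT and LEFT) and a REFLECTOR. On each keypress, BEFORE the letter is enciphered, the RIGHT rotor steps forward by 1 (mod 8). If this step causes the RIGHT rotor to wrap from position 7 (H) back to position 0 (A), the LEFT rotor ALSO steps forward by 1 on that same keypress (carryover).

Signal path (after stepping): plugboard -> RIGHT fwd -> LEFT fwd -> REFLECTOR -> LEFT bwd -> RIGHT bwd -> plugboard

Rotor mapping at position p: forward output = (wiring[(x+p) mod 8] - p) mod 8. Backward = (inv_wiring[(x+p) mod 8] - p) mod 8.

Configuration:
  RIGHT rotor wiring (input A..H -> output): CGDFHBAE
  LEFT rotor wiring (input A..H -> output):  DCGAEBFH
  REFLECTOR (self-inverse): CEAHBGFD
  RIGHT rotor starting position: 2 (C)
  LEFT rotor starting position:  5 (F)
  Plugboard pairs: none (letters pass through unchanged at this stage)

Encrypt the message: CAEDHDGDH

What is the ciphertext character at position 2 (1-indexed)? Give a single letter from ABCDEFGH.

Char 1 ('C'): step: R->3, L=5; C->plug->C->R->G->L->D->refl->H->L'->H->R'->F->plug->F
Char 2 ('A'): step: R->4, L=5; A->plug->A->R->D->L->G->refl->F->L'->E->R'->C->plug->C

C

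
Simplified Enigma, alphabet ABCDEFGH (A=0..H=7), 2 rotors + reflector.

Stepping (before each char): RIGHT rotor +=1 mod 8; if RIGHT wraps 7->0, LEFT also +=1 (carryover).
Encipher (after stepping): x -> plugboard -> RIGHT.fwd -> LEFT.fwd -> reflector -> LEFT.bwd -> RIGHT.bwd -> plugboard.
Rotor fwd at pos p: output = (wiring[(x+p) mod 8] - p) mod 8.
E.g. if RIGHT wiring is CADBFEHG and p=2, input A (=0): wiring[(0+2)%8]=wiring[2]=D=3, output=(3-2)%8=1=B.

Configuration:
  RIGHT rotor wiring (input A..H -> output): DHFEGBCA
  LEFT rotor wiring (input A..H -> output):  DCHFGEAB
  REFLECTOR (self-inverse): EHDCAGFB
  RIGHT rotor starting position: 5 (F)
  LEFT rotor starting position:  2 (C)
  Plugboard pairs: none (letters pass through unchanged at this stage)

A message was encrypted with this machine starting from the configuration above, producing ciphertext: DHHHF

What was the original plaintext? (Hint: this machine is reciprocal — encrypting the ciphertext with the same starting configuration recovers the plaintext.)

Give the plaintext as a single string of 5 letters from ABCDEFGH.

Char 1 ('D'): step: R->6, L=2; D->plug->D->R->B->L->D->refl->C->L'->D->R'->H->plug->H
Char 2 ('H'): step: R->7, L=2; H->plug->H->R->D->L->C->refl->D->L'->B->R'->A->plug->A
Char 3 ('H'): step: R->0, L->3 (L advanced); H->plug->H->R->A->L->C->refl->D->L'->B->R'->F->plug->F
Char 4 ('H'): step: R->1, L=3; H->plug->H->R->C->L->B->refl->H->L'->G->R'->A->plug->A
Char 5 ('F'): step: R->2, L=3; F->plug->F->R->G->L->H->refl->B->L'->C->R'->B->plug->B

Answer: HAFAB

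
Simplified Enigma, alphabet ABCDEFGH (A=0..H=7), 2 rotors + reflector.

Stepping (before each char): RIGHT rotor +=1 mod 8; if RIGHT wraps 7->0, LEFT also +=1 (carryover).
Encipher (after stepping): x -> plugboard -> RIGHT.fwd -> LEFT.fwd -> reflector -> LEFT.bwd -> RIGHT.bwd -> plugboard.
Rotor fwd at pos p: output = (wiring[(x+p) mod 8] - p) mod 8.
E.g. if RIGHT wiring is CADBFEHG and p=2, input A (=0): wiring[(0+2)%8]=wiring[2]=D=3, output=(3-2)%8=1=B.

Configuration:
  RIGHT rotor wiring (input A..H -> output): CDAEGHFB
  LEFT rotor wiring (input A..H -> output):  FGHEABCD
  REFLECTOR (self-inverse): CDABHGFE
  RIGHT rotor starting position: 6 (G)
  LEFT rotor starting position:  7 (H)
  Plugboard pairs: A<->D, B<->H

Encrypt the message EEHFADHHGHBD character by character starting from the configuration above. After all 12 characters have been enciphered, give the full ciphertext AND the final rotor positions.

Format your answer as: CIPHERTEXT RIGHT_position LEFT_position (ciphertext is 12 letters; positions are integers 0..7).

Answer: FAAAHHBEAFGC 2 1

Derivation:
Char 1 ('E'): step: R->7, L=7; E->plug->E->R->F->L->B->refl->D->L'->H->R'->F->plug->F
Char 2 ('E'): step: R->0, L->0 (L advanced); E->plug->E->R->G->L->C->refl->A->L'->E->R'->D->plug->A
Char 3 ('H'): step: R->1, L=0; H->plug->B->R->H->L->D->refl->B->L'->F->R'->D->plug->A
Char 4 ('F'): step: R->2, L=0; F->plug->F->R->H->L->D->refl->B->L'->F->R'->D->plug->A
Char 5 ('A'): step: R->3, L=0; A->plug->D->R->C->L->H->refl->E->L'->D->R'->B->plug->H
Char 6 ('D'): step: R->4, L=0; D->plug->A->R->C->L->H->refl->E->L'->D->R'->B->plug->H
Char 7 ('H'): step: R->5, L=0; H->plug->B->R->A->L->F->refl->G->L'->B->R'->H->plug->B
Char 8 ('H'): step: R->6, L=0; H->plug->B->R->D->L->E->refl->H->L'->C->R'->E->plug->E
Char 9 ('G'): step: R->7, L=0; G->plug->G->R->A->L->F->refl->G->L'->B->R'->D->plug->A
Char 10 ('H'): step: R->0, L->1 (L advanced); H->plug->B->R->D->L->H->refl->E->L'->H->R'->F->plug->F
Char 11 ('B'): step: R->1, L=1; B->plug->H->R->B->L->G->refl->F->L'->A->R'->G->plug->G
Char 12 ('D'): step: R->2, L=1; D->plug->A->R->G->L->C->refl->A->L'->E->R'->C->plug->C
Final: ciphertext=FAAAHHBEAFGC, RIGHT=2, LEFT=1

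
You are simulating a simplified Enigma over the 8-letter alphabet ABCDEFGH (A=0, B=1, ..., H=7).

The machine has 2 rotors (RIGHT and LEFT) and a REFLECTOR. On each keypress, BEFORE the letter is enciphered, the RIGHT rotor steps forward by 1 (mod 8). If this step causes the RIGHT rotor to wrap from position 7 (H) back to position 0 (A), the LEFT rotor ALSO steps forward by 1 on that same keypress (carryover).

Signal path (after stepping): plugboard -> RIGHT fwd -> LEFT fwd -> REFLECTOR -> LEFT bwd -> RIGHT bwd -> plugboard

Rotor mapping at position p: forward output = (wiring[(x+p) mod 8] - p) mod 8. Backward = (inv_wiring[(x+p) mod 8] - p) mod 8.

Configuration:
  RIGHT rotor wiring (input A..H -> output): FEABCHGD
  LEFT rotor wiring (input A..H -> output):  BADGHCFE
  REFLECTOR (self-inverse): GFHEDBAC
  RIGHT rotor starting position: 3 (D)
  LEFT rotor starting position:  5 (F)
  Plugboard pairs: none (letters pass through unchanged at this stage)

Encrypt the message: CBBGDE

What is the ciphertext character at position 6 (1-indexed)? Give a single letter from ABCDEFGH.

Char 1 ('C'): step: R->4, L=5; C->plug->C->R->C->L->H->refl->C->L'->H->R'->D->plug->D
Char 2 ('B'): step: R->5, L=5; B->plug->B->R->B->L->A->refl->G->L'->F->R'->H->plug->H
Char 3 ('B'): step: R->6, L=5; B->plug->B->R->F->L->G->refl->A->L'->B->R'->H->plug->H
Char 4 ('G'): step: R->7, L=5; G->plug->G->R->A->L->F->refl->B->L'->G->R'->B->plug->B
Char 5 ('D'): step: R->0, L->6 (L advanced); D->plug->D->R->B->L->G->refl->A->L'->F->R'->A->plug->A
Char 6 ('E'): step: R->1, L=6; E->plug->E->R->G->L->B->refl->F->L'->E->R'->H->plug->H

H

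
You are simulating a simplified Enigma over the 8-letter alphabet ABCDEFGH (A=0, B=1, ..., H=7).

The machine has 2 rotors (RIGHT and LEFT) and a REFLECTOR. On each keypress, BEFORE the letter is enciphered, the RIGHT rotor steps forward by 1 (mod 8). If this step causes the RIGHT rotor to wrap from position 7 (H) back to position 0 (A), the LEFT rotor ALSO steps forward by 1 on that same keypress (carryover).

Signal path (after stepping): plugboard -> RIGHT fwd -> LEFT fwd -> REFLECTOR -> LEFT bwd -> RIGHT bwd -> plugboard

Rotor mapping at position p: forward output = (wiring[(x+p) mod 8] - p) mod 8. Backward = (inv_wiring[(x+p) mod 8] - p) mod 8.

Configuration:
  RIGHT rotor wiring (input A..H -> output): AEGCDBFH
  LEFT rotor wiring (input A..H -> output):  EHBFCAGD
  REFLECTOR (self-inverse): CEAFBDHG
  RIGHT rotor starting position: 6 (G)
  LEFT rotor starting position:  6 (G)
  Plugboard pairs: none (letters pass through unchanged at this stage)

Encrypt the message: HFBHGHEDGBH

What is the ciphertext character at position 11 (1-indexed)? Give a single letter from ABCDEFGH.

Char 1 ('H'): step: R->7, L=6; H->plug->H->R->G->L->E->refl->B->L'->D->R'->E->plug->E
Char 2 ('F'): step: R->0, L->7 (L advanced); F->plug->F->R->B->L->F->refl->D->L'->F->R'->G->plug->G
Char 3 ('B'): step: R->1, L=7; B->plug->B->R->F->L->D->refl->F->L'->B->R'->C->plug->C
Char 4 ('H'): step: R->2, L=7; H->plug->H->R->C->L->A->refl->C->L'->D->R'->E->plug->E
Char 5 ('G'): step: R->3, L=7; G->plug->G->R->B->L->F->refl->D->L'->F->R'->F->plug->F
Char 6 ('H'): step: R->4, L=7; H->plug->H->R->G->L->B->refl->E->L'->A->R'->F->plug->F
Char 7 ('E'): step: R->5, L=7; E->plug->E->R->H->L->H->refl->G->L'->E->R'->A->plug->A
Char 8 ('D'): step: R->6, L=7; D->plug->D->R->G->L->B->refl->E->L'->A->R'->E->plug->E
Char 9 ('G'): step: R->7, L=7; G->plug->G->R->C->L->A->refl->C->L'->D->R'->E->plug->E
Char 10 ('B'): step: R->0, L->0 (L advanced); B->plug->B->R->E->L->C->refl->A->L'->F->R'->G->plug->G
Char 11 ('H'): step: R->1, L=0; H->plug->H->R->H->L->D->refl->F->L'->D->R'->A->plug->A

A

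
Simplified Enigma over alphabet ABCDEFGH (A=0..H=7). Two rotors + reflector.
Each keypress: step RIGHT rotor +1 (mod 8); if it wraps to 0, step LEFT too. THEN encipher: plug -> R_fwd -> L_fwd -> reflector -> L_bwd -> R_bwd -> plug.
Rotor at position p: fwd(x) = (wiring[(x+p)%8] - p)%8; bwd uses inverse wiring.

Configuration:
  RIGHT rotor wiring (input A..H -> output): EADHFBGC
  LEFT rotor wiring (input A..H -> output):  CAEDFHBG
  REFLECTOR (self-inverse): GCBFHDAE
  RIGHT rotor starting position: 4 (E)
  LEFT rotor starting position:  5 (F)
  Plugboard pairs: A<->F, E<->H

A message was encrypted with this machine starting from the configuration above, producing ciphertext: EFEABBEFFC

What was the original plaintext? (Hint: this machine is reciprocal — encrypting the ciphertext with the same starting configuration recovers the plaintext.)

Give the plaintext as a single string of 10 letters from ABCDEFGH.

Answer: GDAFCAGABD

Derivation:
Char 1 ('E'): step: R->5, L=5; E->plug->H->R->A->L->C->refl->B->L'->C->R'->G->plug->G
Char 2 ('F'): step: R->6, L=5; F->plug->A->R->A->L->C->refl->B->L'->C->R'->D->plug->D
Char 3 ('E'): step: R->7, L=5; E->plug->H->R->H->L->A->refl->G->L'->G->R'->F->plug->A
Char 4 ('A'): step: R->0, L->6 (L advanced); A->plug->F->R->B->L->A->refl->G->L'->E->R'->A->plug->F
Char 5 ('B'): step: R->1, L=6; B->plug->B->R->C->L->E->refl->H->L'->G->R'->C->plug->C
Char 6 ('B'): step: R->2, L=6; B->plug->B->R->F->L->F->refl->D->L'->A->R'->F->plug->A
Char 7 ('E'): step: R->3, L=6; E->plug->H->R->A->L->D->refl->F->L'->F->R'->G->plug->G
Char 8 ('F'): step: R->4, L=6; F->plug->A->R->B->L->A->refl->G->L'->E->R'->F->plug->A
Char 9 ('F'): step: R->5, L=6; F->plug->A->R->E->L->G->refl->A->L'->B->R'->B->plug->B
Char 10 ('C'): step: R->6, L=6; C->plug->C->R->G->L->H->refl->E->L'->C->R'->D->plug->D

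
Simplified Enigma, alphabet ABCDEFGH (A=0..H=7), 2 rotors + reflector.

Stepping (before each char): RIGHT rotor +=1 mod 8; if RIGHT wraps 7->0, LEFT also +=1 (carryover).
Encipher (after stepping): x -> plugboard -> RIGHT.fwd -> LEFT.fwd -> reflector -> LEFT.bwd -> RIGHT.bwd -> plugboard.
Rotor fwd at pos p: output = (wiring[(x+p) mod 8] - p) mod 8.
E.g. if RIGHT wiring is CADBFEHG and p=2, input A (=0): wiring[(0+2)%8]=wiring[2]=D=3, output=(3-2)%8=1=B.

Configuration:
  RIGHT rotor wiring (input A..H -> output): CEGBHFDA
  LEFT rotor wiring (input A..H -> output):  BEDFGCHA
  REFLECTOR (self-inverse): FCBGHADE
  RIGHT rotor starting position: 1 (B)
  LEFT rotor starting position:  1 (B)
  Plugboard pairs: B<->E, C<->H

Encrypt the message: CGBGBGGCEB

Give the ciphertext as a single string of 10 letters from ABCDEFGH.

Answer: FEGFABEEGG

Derivation:
Char 1 ('C'): step: R->2, L=1; C->plug->H->R->C->L->E->refl->H->L'->G->R'->F->plug->F
Char 2 ('G'): step: R->3, L=1; G->plug->G->R->B->L->C->refl->B->L'->E->R'->B->plug->E
Char 3 ('B'): step: R->4, L=1; B->plug->E->R->G->L->H->refl->E->L'->C->R'->G->plug->G
Char 4 ('G'): step: R->5, L=1; G->plug->G->R->E->L->B->refl->C->L'->B->R'->F->plug->F
Char 5 ('B'): step: R->6, L=1; B->plug->E->R->A->L->D->refl->G->L'->F->R'->A->plug->A
Char 6 ('G'): step: R->7, L=1; G->plug->G->R->G->L->H->refl->E->L'->C->R'->E->plug->B
Char 7 ('G'): step: R->0, L->2 (L advanced); G->plug->G->R->D->L->A->refl->F->L'->E->R'->B->plug->E
Char 8 ('C'): step: R->1, L=2; C->plug->H->R->B->L->D->refl->G->L'->F->R'->B->plug->E
Char 9 ('E'): step: R->2, L=2; E->plug->B->R->H->L->C->refl->B->L'->A->R'->G->plug->G
Char 10 ('B'): step: R->3, L=2; B->plug->E->R->F->L->G->refl->D->L'->B->R'->G->plug->G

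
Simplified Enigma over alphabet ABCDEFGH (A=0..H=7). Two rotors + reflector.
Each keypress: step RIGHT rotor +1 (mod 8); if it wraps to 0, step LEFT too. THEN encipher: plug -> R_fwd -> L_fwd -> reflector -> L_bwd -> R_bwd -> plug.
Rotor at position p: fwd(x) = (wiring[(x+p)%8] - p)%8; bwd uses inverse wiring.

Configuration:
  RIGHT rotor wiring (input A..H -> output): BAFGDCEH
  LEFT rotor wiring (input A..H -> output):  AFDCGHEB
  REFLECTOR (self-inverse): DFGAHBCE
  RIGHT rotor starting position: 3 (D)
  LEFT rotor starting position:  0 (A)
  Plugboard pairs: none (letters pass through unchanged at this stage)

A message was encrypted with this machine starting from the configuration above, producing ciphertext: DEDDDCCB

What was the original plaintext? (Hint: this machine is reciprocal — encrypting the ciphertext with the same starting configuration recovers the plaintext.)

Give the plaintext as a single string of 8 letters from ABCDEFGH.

Answer: FDFHCGBC

Derivation:
Char 1 ('D'): step: R->4, L=0; D->plug->D->R->D->L->C->refl->G->L'->E->R'->F->plug->F
Char 2 ('E'): step: R->5, L=0; E->plug->E->R->D->L->C->refl->G->L'->E->R'->D->plug->D
Char 3 ('D'): step: R->6, L=0; D->plug->D->R->C->L->D->refl->A->L'->A->R'->F->plug->F
Char 4 ('D'): step: R->7, L=0; D->plug->D->R->G->L->E->refl->H->L'->F->R'->H->plug->H
Char 5 ('D'): step: R->0, L->1 (L advanced); D->plug->D->R->G->L->A->refl->D->L'->F->R'->C->plug->C
Char 6 ('C'): step: R->1, L=1; C->plug->C->R->F->L->D->refl->A->L'->G->R'->G->plug->G
Char 7 ('C'): step: R->2, L=1; C->plug->C->R->B->L->C->refl->G->L'->E->R'->B->plug->B
Char 8 ('B'): step: R->3, L=1; B->plug->B->R->A->L->E->refl->H->L'->H->R'->C->plug->C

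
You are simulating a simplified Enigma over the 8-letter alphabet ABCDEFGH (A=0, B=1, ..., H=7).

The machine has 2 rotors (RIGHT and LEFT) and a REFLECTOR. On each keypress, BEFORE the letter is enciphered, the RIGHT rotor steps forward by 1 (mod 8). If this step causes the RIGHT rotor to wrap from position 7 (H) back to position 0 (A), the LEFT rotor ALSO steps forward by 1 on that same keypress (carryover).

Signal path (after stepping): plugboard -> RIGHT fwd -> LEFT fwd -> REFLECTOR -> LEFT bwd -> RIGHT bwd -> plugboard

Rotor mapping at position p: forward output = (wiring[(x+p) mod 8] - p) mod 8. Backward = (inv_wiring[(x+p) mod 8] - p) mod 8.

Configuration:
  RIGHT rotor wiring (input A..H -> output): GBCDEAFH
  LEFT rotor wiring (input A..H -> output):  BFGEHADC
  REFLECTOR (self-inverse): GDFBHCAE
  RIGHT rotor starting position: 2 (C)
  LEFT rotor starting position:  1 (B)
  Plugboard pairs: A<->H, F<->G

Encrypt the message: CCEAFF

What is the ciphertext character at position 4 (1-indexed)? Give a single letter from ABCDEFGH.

Char 1 ('C'): step: R->3, L=1; C->plug->C->R->F->L->C->refl->F->L'->B->R'->B->plug->B
Char 2 ('C'): step: R->4, L=1; C->plug->C->R->B->L->F->refl->C->L'->F->R'->F->plug->G
Char 3 ('E'): step: R->5, L=1; E->plug->E->R->E->L->H->refl->E->L'->A->R'->B->plug->B
Char 4 ('A'): step: R->6, L=1; A->plug->H->R->C->L->D->refl->B->L'->G->R'->G->plug->F

F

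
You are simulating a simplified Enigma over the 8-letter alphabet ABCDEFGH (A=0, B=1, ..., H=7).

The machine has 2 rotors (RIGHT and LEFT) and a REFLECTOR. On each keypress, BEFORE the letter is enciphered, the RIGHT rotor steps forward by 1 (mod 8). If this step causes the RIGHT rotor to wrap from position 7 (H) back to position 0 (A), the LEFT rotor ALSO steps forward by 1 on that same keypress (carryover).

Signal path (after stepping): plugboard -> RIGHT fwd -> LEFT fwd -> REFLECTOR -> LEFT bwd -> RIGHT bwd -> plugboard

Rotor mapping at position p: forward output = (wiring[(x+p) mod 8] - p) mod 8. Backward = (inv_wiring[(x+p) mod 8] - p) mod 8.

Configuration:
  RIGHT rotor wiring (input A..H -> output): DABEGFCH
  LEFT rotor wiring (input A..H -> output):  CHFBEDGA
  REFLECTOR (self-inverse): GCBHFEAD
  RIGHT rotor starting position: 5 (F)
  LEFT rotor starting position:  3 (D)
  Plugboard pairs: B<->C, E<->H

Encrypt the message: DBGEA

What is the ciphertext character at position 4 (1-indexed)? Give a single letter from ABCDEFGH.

Char 1 ('D'): step: R->6, L=3; D->plug->D->R->C->L->A->refl->G->L'->A->R'->G->plug->G
Char 2 ('B'): step: R->7, L=3; B->plug->C->R->B->L->B->refl->C->L'->H->R'->F->plug->F
Char 3 ('G'): step: R->0, L->4 (L advanced); G->plug->G->R->C->L->C->refl->B->L'->G->R'->E->plug->H
Char 4 ('E'): step: R->1, L=4; E->plug->H->R->C->L->C->refl->B->L'->G->R'->G->plug->G

G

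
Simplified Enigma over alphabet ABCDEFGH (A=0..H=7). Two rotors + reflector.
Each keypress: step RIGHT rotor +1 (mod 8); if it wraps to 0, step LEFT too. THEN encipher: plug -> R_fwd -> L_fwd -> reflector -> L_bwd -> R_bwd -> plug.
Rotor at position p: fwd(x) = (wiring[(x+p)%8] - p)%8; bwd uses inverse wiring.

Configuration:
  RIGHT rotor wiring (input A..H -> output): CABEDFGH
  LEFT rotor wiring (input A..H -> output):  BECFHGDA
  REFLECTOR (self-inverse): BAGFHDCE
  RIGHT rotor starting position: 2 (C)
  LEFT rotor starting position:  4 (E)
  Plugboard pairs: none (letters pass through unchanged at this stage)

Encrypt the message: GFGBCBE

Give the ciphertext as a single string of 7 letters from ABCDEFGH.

Char 1 ('G'): step: R->3, L=4; G->plug->G->R->F->L->A->refl->B->L'->H->R'->F->plug->F
Char 2 ('F'): step: R->4, L=4; F->plug->F->R->E->L->F->refl->D->L'->A->R'->H->plug->H
Char 3 ('G'): step: R->5, L=4; G->plug->G->R->H->L->B->refl->A->L'->F->R'->D->plug->D
Char 4 ('B'): step: R->6, L=4; B->plug->B->R->B->L->C->refl->G->L'->G->R'->F->plug->F
Char 5 ('C'): step: R->7, L=4; C->plug->C->R->B->L->C->refl->G->L'->G->R'->G->plug->G
Char 6 ('B'): step: R->0, L->5 (L advanced); B->plug->B->R->A->L->B->refl->A->L'->G->R'->G->plug->G
Char 7 ('E'): step: R->1, L=5; E->plug->E->R->E->L->H->refl->E->L'->D->R'->C->plug->C

Answer: FHDFGGC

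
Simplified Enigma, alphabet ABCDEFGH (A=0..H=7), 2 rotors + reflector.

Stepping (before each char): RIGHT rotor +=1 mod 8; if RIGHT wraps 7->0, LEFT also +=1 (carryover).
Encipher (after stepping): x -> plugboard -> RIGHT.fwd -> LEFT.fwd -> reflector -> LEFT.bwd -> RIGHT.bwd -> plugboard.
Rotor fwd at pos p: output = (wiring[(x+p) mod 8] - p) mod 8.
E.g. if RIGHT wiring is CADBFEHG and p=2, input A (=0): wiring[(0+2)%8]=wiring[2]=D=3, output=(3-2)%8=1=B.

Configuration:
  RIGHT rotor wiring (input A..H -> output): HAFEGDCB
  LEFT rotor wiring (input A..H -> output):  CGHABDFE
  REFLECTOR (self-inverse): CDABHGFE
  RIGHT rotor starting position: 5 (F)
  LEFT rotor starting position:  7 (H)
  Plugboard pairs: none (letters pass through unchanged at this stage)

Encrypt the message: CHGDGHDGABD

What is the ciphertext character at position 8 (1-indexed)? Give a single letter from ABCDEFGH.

Char 1 ('C'): step: R->6, L=7; C->plug->C->R->B->L->D->refl->B->L'->E->R'->A->plug->A
Char 2 ('H'): step: R->7, L=7; H->plug->H->R->D->L->A->refl->C->L'->F->R'->E->plug->E
Char 3 ('G'): step: R->0, L->0 (L advanced); G->plug->G->R->C->L->H->refl->E->L'->H->R'->A->plug->A
Char 4 ('D'): step: R->1, L=0; D->plug->D->R->F->L->D->refl->B->L'->E->R'->B->plug->B
Char 5 ('G'): step: R->2, L=0; G->plug->G->R->F->L->D->refl->B->L'->E->R'->C->plug->C
Char 6 ('H'): step: R->3, L=0; H->plug->H->R->C->L->H->refl->E->L'->H->R'->D->plug->D
Char 7 ('D'): step: R->4, L=0; D->plug->D->R->F->L->D->refl->B->L'->E->R'->F->plug->F
Char 8 ('G'): step: R->5, L=0; G->plug->G->R->H->L->E->refl->H->L'->C->R'->D->plug->D

D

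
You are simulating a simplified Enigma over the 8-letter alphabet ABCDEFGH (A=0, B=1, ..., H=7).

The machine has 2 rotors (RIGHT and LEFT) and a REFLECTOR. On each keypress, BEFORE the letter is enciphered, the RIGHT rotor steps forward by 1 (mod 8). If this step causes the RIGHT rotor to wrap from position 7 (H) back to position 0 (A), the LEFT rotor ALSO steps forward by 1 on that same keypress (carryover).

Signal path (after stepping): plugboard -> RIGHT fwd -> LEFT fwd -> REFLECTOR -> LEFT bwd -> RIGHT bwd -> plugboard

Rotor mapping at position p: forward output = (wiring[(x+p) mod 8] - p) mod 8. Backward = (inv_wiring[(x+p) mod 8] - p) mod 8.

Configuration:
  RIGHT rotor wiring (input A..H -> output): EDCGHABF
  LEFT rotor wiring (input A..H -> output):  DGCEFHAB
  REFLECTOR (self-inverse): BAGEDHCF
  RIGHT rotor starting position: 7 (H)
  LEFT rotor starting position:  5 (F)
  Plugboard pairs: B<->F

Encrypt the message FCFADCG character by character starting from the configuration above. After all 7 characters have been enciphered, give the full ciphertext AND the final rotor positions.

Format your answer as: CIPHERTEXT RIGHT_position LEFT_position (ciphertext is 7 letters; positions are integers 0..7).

Answer: EBHHFBE 6 6

Derivation:
Char 1 ('F'): step: R->0, L->6 (L advanced); F->plug->B->R->D->L->A->refl->B->L'->H->R'->E->plug->E
Char 2 ('C'): step: R->1, L=6; C->plug->C->R->F->L->G->refl->C->L'->A->R'->F->plug->B
Char 3 ('F'): step: R->2, L=6; F->plug->B->R->E->L->E->refl->D->L'->B->R'->H->plug->H
Char 4 ('A'): step: R->3, L=6; A->plug->A->R->D->L->A->refl->B->L'->H->R'->H->plug->H
Char 5 ('D'): step: R->4, L=6; D->plug->D->R->B->L->D->refl->E->L'->E->R'->B->plug->F
Char 6 ('C'): step: R->5, L=6; C->plug->C->R->A->L->C->refl->G->L'->F->R'->F->plug->B
Char 7 ('G'): step: R->6, L=6; G->plug->G->R->B->L->D->refl->E->L'->E->R'->E->plug->E
Final: ciphertext=EBHHFBE, RIGHT=6, LEFT=6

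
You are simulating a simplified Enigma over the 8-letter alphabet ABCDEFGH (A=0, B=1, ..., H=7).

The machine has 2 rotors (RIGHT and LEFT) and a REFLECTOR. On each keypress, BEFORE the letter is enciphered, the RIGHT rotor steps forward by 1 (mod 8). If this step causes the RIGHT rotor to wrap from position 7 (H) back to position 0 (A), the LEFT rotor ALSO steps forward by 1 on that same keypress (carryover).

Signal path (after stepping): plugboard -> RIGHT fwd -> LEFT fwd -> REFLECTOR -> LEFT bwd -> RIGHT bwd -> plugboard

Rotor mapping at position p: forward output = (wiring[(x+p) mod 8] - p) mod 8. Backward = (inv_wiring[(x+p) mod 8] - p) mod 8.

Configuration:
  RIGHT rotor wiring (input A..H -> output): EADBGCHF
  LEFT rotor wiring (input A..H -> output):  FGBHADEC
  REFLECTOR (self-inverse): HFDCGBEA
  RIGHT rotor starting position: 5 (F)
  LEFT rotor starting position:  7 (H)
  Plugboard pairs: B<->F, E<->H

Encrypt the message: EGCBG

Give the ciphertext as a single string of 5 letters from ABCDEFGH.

Answer: DEAHD

Derivation:
Char 1 ('E'): step: R->6, L=7; E->plug->H->R->E->L->A->refl->H->L'->C->R'->D->plug->D
Char 2 ('G'): step: R->7, L=7; G->plug->G->R->D->L->C->refl->D->L'->A->R'->H->plug->E
Char 3 ('C'): step: R->0, L->0 (L advanced); C->plug->C->R->D->L->H->refl->A->L'->E->R'->A->plug->A
Char 4 ('B'): step: R->1, L=0; B->plug->F->R->G->L->E->refl->G->L'->B->R'->E->plug->H
Char 5 ('G'): step: R->2, L=0; G->plug->G->R->C->L->B->refl->F->L'->A->R'->D->plug->D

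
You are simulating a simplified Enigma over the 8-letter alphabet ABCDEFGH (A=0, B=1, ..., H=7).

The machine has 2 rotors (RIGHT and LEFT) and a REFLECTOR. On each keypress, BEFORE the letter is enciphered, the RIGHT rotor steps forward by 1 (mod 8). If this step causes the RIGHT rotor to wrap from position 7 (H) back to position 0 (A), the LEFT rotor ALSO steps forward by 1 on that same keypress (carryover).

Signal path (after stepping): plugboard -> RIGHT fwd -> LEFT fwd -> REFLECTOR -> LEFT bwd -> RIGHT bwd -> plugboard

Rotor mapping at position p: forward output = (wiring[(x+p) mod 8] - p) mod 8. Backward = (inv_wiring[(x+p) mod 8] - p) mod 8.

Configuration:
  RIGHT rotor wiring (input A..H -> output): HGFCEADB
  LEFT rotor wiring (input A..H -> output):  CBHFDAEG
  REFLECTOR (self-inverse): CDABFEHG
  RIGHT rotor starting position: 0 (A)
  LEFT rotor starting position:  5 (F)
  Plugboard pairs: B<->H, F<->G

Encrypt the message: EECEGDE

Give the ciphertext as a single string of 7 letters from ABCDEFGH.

Char 1 ('E'): step: R->1, L=5; E->plug->E->R->H->L->G->refl->H->L'->B->R'->C->plug->C
Char 2 ('E'): step: R->2, L=5; E->plug->E->R->B->L->H->refl->G->L'->H->R'->F->plug->G
Char 3 ('C'): step: R->3, L=5; C->plug->C->R->F->L->C->refl->A->L'->G->R'->E->plug->E
Char 4 ('E'): step: R->4, L=5; E->plug->E->R->D->L->F->refl->E->L'->E->R'->B->plug->H
Char 5 ('G'): step: R->5, L=5; G->plug->F->R->A->L->D->refl->B->L'->C->R'->D->plug->D
Char 6 ('D'): step: R->6, L=5; D->plug->D->R->A->L->D->refl->B->L'->C->R'->H->plug->B
Char 7 ('E'): step: R->7, L=5; E->plug->E->R->D->L->F->refl->E->L'->E->R'->H->plug->B

Answer: CGEHDBB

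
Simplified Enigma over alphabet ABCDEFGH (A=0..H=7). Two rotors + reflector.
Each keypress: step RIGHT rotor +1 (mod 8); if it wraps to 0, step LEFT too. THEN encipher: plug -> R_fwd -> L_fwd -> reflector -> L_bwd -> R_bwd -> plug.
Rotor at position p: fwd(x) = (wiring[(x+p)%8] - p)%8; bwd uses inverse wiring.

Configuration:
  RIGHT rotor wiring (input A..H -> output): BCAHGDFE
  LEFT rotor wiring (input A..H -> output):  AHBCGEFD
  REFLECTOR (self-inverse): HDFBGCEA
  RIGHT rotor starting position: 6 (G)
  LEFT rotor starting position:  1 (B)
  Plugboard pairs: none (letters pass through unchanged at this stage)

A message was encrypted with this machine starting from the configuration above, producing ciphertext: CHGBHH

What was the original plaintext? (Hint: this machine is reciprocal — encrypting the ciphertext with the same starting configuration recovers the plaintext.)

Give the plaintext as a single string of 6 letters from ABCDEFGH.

Answer: HGBCAB

Derivation:
Char 1 ('C'): step: R->7, L=1; C->plug->C->R->D->L->F->refl->C->L'->G->R'->H->plug->H
Char 2 ('H'): step: R->0, L->2 (L advanced); H->plug->H->R->E->L->D->refl->B->L'->F->R'->G->plug->G
Char 3 ('G'): step: R->1, L=2; G->plug->G->R->D->L->C->refl->F->L'->H->R'->B->plug->B
Char 4 ('B'): step: R->2, L=2; B->plug->B->R->F->L->B->refl->D->L'->E->R'->C->plug->C
Char 5 ('H'): step: R->3, L=2; H->plug->H->R->F->L->B->refl->D->L'->E->R'->A->plug->A
Char 6 ('H'): step: R->4, L=2; H->plug->H->R->D->L->C->refl->F->L'->H->R'->B->plug->B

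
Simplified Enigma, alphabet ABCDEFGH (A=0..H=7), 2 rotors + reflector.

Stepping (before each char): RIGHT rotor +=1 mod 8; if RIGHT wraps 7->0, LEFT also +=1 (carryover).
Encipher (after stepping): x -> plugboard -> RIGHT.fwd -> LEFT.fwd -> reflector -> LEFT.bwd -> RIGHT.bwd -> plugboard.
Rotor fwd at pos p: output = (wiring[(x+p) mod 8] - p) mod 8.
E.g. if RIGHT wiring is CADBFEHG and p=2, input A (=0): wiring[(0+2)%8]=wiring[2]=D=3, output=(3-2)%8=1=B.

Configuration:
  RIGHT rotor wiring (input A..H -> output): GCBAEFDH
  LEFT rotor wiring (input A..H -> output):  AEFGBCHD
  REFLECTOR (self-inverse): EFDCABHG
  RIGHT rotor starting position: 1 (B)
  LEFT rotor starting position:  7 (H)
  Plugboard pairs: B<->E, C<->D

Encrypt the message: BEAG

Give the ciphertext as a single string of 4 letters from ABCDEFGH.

Char 1 ('B'): step: R->2, L=7; B->plug->E->R->B->L->B->refl->F->L'->C->R'->C->plug->D
Char 2 ('E'): step: R->3, L=7; E->plug->B->R->B->L->B->refl->F->L'->C->R'->C->plug->D
Char 3 ('A'): step: R->4, L=7; A->plug->A->R->A->L->E->refl->A->L'->H->R'->C->plug->D
Char 4 ('G'): step: R->5, L=7; G->plug->G->R->D->L->G->refl->H->L'->E->R'->F->plug->F

Answer: DDDF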